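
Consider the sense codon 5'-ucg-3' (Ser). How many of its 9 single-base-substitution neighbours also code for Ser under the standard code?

Position 1: none → 0 synonymous.
Position 2: none → 0 synonymous.
Position 3: UCU, UCC, UCA → 3 synonymous.
Total: 0 + 0 + 3 = 3.

3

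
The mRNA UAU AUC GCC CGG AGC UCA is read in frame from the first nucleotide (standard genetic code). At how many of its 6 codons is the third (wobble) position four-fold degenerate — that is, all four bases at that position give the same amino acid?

Codon 1 UAU (Tyr): third position 2-fold.
Codon 2 AUC (Ile): third position 3-fold.
Codon 3 GCC (Ala): third position 4-fold.
Codon 4 CGG (Arg): third position 4-fold.
Codon 5 AGC (Ser): third position 2-fold.
Codon 6 UCA (Ser): third position 4-fold.
Four-fold degenerate third positions: 3.

3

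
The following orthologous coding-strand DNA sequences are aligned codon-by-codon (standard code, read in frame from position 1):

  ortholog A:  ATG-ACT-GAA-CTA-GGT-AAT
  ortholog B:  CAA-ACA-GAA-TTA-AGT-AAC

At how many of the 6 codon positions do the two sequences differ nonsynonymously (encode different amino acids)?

2

Codon 1: ATG Met / CAA Gln — nonsynonymous.
Codon 2: ACT Thr / ACA Thr — synonymous.
Codon 3: GAA Glu / GAA Glu — identical.
Codon 4: CTA Leu / TTA Leu — synonymous.
Codon 5: GGT Gly / AGT Ser — nonsynonymous.
Codon 6: AAT Asn / AAC Asn — synonymous.
Nonsynonymous differences: 2.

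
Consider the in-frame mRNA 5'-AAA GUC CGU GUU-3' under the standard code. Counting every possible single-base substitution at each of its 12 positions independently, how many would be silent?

10

Codon 1 (AAA, Lys): 1 synonymous substitution.
Codon 2 (GUC, Val): 3 synonymous substitutions.
Codon 3 (CGU, Arg): 3 synonymous substitutions.
Codon 4 (GUU, Val): 3 synonymous substitutions.
Total: 1 + 3 + 3 + 3 = 10.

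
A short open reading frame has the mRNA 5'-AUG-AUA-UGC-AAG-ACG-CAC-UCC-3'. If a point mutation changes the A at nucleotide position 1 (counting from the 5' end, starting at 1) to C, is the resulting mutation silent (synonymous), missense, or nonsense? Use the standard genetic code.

Position 1 falls in codon 1: AUG → Met.
After the substitution the codon is CUG → Leu.
Met ≠ Leu, so this is a missense mutation.

missense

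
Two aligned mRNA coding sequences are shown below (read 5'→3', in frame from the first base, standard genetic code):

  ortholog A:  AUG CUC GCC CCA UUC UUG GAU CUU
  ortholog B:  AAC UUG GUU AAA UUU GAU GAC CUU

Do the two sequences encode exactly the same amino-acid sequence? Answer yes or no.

Codon 1: AUG Met / AAC Asn — nonsynonymous.
Codon 2: CUC Leu / UUG Leu — synonymous.
Codon 3: GCC Ala / GUU Val — nonsynonymous.
Codon 4: CCA Pro / AAA Lys — nonsynonymous.
Codon 5: UUC Phe / UUU Phe — synonymous.
Codon 6: UUG Leu / GAU Asp — nonsynonymous.
Codon 7: GAU Asp / GAC Asp — synonymous.
Codon 8: CUU Leu / CUU Leu — identical.
Nonsynonymous differences: 4 → different protein.

no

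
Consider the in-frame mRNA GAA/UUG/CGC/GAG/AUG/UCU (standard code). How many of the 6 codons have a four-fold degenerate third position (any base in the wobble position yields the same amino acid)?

Codon 1 GAA (Glu): third position 2-fold.
Codon 2 UUG (Leu): third position 2-fold.
Codon 3 CGC (Arg): third position 4-fold.
Codon 4 GAG (Glu): third position 2-fold.
Codon 5 AUG (Met): third position 1-fold.
Codon 6 UCU (Ser): third position 4-fold.
Four-fold degenerate third positions: 2.

2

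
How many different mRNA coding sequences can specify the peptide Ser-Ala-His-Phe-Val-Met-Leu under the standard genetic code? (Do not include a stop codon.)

2304

Ser: 6 codons.
Ala: 4 codons.
His: 2 codons.
Phe: 2 codons.
Val: 4 codons.
Met: 1 codon.
Leu: 6 codons.
6 × 4 × 2 × 2 × 4 × 1 × 6 = 2304.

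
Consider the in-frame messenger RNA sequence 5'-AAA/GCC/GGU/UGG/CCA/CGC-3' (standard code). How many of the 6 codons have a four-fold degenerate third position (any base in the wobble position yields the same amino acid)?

Codon 1 AAA (Lys): third position 2-fold.
Codon 2 GCC (Ala): third position 4-fold.
Codon 3 GGU (Gly): third position 4-fold.
Codon 4 UGG (Trp): third position 1-fold.
Codon 5 CCA (Pro): third position 4-fold.
Codon 6 CGC (Arg): third position 4-fold.
Four-fold degenerate third positions: 4.

4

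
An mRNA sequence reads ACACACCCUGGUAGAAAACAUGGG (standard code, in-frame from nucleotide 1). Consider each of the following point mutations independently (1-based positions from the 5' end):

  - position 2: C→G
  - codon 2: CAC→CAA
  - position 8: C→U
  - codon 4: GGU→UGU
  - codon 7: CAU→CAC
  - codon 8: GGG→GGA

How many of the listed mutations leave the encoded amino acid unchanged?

Codon 1: ACA (Thr) → AGA (Arg) — missense.
Codon 2: CAC (His) → CAA (Gln) — missense.
Codon 3: CCU (Pro) → CUU (Leu) — missense.
Codon 4: GGU (Gly) → UGU (Cys) — missense.
Codon 7: CAU (His) → CAC (His) — synonymous.
Codon 8: GGG (Gly) → GGA (Gly) — synonymous.
Synonymous: 2 of 6.

2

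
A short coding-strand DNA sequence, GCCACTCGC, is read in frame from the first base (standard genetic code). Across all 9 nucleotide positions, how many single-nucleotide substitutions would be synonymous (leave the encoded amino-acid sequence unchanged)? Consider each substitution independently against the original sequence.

9

Codon 1 (GCC, Ala): 3 synonymous substitutions.
Codon 2 (ACT, Thr): 3 synonymous substitutions.
Codon 3 (CGC, Arg): 3 synonymous substitutions.
Total: 3 + 3 + 3 = 9.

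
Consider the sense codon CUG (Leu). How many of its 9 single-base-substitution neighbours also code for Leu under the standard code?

Position 1: UUG → 1 synonymous.
Position 2: none → 0 synonymous.
Position 3: CUU, CUC, CUA → 3 synonymous.
Total: 1 + 0 + 3 = 4.

4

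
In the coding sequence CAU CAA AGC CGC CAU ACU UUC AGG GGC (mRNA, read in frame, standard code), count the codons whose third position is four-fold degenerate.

Codon 1 CAU (His): third position 2-fold.
Codon 2 CAA (Gln): third position 2-fold.
Codon 3 AGC (Ser): third position 2-fold.
Codon 4 CGC (Arg): third position 4-fold.
Codon 5 CAU (His): third position 2-fold.
Codon 6 ACU (Thr): third position 4-fold.
Codon 7 UUC (Phe): third position 2-fold.
Codon 8 AGG (Arg): third position 2-fold.
Codon 9 GGC (Gly): third position 4-fold.
Four-fold degenerate third positions: 3.

3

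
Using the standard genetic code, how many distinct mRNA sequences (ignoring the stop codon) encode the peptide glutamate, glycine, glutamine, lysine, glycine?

128

Glu: 2 codons.
Gly: 4 codons.
Gln: 2 codons.
Lys: 2 codons.
Gly: 4 codons.
2 × 4 × 2 × 2 × 4 = 128.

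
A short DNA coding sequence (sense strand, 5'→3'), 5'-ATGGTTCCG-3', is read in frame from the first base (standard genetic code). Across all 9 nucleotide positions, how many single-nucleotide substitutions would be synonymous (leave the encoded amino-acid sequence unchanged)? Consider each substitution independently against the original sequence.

Codon 1 (ATG, Met): 0 synonymous substitutions.
Codon 2 (GTT, Val): 3 synonymous substitutions.
Codon 3 (CCG, Pro): 3 synonymous substitutions.
Total: 0 + 3 + 3 = 6.

6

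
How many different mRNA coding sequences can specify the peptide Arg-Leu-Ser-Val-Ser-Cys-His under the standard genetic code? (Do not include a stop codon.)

20736

Arg: 6 codons.
Leu: 6 codons.
Ser: 6 codons.
Val: 4 codons.
Ser: 6 codons.
Cys: 2 codons.
His: 2 codons.
6 × 6 × 6 × 4 × 6 × 2 × 2 = 20736.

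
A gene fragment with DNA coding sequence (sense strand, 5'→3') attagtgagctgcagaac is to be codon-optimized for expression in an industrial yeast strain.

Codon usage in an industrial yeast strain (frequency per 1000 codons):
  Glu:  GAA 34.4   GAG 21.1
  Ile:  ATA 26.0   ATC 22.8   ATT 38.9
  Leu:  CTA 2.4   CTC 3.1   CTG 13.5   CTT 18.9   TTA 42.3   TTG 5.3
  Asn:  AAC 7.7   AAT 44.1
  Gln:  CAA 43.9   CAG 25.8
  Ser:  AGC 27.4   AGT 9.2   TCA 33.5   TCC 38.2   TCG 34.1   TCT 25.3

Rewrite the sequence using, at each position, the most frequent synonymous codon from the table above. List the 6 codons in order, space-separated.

Codon 1 (Ile): best is ATT at 38.9.
Codon 2 (Ser): best is TCC at 38.2.
Codon 3 (Glu): best is GAA at 34.4.
Codon 4 (Leu): best is TTA at 42.3.
Codon 5 (Gln): best is CAA at 43.9.
Codon 6 (Asn): best is AAT at 44.1.

ATT TCC GAA TTA CAA AAT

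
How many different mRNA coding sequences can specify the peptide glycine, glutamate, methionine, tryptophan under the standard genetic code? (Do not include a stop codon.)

8

Gly: 4 codons.
Glu: 2 codons.
Met: 1 codon.
Trp: 1 codon.
4 × 2 × 1 × 1 = 8.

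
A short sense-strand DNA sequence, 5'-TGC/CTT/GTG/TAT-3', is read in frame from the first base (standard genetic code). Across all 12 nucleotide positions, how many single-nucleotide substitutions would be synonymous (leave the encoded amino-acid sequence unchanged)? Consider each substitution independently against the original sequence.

Codon 1 (TGC, Cys): 1 synonymous substitution.
Codon 2 (CTT, Leu): 3 synonymous substitutions.
Codon 3 (GTG, Val): 3 synonymous substitutions.
Codon 4 (TAT, Tyr): 1 synonymous substitution.
Total: 1 + 3 + 3 + 1 = 8.

8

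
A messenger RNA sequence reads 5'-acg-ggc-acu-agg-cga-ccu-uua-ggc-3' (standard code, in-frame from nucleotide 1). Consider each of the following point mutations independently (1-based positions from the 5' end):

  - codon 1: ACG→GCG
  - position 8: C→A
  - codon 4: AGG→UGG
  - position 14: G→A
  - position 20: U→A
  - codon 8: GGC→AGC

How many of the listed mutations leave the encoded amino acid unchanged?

0

Codon 1: ACG (Thr) → GCG (Ala) — missense.
Codon 3: ACU (Thr) → AAU (Asn) — missense.
Codon 4: AGG (Arg) → UGG (Trp) — missense.
Codon 5: CGA (Arg) → CAA (Gln) — missense.
Codon 7: UUA (Leu) → UAA (Stop) — nonsense.
Codon 8: GGC (Gly) → AGC (Ser) — missense.
Synonymous: 0 of 6.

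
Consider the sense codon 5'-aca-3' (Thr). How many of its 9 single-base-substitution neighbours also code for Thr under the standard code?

Position 1: none → 0 synonymous.
Position 2: none → 0 synonymous.
Position 3: ACU, ACC, ACG → 3 synonymous.
Total: 0 + 0 + 3 = 3.

3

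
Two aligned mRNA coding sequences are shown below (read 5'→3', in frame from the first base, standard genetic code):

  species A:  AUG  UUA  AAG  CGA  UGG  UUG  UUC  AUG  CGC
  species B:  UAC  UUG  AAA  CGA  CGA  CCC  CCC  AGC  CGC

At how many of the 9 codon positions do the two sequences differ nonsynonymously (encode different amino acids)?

5

Codon 1: AUG Met / UAC Tyr — nonsynonymous.
Codon 2: UUA Leu / UUG Leu — synonymous.
Codon 3: AAG Lys / AAA Lys — synonymous.
Codon 4: CGA Arg / CGA Arg — identical.
Codon 5: UGG Trp / CGA Arg — nonsynonymous.
Codon 6: UUG Leu / CCC Pro — nonsynonymous.
Codon 7: UUC Phe / CCC Pro — nonsynonymous.
Codon 8: AUG Met / AGC Ser — nonsynonymous.
Codon 9: CGC Arg / CGC Arg — identical.
Nonsynonymous differences: 5.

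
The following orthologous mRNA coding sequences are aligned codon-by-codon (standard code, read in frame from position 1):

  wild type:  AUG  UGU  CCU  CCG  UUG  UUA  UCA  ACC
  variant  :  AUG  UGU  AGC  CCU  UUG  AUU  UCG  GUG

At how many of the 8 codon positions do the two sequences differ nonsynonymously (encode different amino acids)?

3

Codon 1: AUG Met / AUG Met — identical.
Codon 2: UGU Cys / UGU Cys — identical.
Codon 3: CCU Pro / AGC Ser — nonsynonymous.
Codon 4: CCG Pro / CCU Pro — synonymous.
Codon 5: UUG Leu / UUG Leu — identical.
Codon 6: UUA Leu / AUU Ile — nonsynonymous.
Codon 7: UCA Ser / UCG Ser — synonymous.
Codon 8: ACC Thr / GUG Val — nonsynonymous.
Nonsynonymous differences: 3.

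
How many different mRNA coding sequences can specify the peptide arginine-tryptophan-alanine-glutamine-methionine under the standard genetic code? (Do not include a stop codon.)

48

Arg: 6 codons.
Trp: 1 codon.
Ala: 4 codons.
Gln: 2 codons.
Met: 1 codon.
6 × 1 × 4 × 2 × 1 = 48.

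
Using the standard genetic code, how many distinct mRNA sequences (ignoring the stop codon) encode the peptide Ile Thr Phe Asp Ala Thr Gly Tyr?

6144

Ile: 3 codons.
Thr: 4 codons.
Phe: 2 codons.
Asp: 2 codons.
Ala: 4 codons.
Thr: 4 codons.
Gly: 4 codons.
Tyr: 2 codons.
3 × 4 × 2 × 2 × 4 × 4 × 4 × 2 = 6144.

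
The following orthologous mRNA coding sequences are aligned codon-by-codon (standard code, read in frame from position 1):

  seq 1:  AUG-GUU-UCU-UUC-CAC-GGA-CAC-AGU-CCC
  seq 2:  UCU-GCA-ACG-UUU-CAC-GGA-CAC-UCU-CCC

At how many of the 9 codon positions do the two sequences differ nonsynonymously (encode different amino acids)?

3

Codon 1: AUG Met / UCU Ser — nonsynonymous.
Codon 2: GUU Val / GCA Ala — nonsynonymous.
Codon 3: UCU Ser / ACG Thr — nonsynonymous.
Codon 4: UUC Phe / UUU Phe — synonymous.
Codon 5: CAC His / CAC His — identical.
Codon 6: GGA Gly / GGA Gly — identical.
Codon 7: CAC His / CAC His — identical.
Codon 8: AGU Ser / UCU Ser — synonymous.
Codon 9: CCC Pro / CCC Pro — identical.
Nonsynonymous differences: 3.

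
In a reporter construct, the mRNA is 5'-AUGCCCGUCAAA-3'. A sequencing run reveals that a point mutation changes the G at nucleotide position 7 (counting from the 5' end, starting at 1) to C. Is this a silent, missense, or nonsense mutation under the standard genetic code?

Position 7 falls in codon 3: GUC → Val.
After the substitution the codon is CUC → Leu.
Val ≠ Leu, so this is a missense mutation.

missense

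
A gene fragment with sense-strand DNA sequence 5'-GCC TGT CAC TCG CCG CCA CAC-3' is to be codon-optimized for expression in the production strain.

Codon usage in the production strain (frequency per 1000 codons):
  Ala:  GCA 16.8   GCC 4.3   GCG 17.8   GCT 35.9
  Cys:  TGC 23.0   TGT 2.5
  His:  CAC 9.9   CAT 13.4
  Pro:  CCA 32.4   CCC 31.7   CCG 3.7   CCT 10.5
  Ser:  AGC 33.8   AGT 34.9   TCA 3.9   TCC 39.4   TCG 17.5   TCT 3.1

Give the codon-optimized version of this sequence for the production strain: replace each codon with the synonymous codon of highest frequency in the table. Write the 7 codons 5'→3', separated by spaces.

GCT TGC CAT TCC CCA CCA CAT

Codon 1 (Ala): best is GCT at 35.9.
Codon 2 (Cys): best is TGC at 23.0.
Codon 3 (His): best is CAT at 13.4.
Codon 4 (Ser): best is TCC at 39.4.
Codon 5 (Pro): best is CCA at 32.4.
Codon 6 (Pro): best is CCA at 32.4.
Codon 7 (His): best is CAT at 13.4.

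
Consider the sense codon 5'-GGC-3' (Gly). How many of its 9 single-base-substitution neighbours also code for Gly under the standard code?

Position 1: none → 0 synonymous.
Position 2: none → 0 synonymous.
Position 3: GGU, GGA, GGG → 3 synonymous.
Total: 0 + 0 + 3 = 3.

3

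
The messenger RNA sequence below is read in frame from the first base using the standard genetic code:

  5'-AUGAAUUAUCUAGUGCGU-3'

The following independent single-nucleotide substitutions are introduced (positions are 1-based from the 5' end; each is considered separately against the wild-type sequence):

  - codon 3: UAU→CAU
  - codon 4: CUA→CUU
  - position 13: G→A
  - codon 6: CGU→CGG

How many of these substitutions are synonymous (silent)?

2

Codon 3: UAU (Tyr) → CAU (His) — missense.
Codon 4: CUA (Leu) → CUU (Leu) — synonymous.
Codon 5: GUG (Val) → AUG (Met) — missense.
Codon 6: CGU (Arg) → CGG (Arg) — synonymous.
Synonymous: 2 of 4.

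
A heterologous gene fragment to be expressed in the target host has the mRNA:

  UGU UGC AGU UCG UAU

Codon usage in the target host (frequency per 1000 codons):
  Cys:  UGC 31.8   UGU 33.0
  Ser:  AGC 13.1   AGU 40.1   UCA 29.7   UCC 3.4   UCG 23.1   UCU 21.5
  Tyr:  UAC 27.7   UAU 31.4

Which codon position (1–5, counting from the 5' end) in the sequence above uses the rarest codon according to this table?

Codon 1 UGU (Cys): 33.0 per 1000.
Codon 2 UGC (Cys): 31.8 per 1000.
Codon 3 AGU (Ser): 40.1 per 1000.
Codon 4 UCG (Ser): 23.1 per 1000.
Codon 5 UAU (Tyr): 31.4 per 1000.
Lowest frequency is 23.1 at codon 4.

4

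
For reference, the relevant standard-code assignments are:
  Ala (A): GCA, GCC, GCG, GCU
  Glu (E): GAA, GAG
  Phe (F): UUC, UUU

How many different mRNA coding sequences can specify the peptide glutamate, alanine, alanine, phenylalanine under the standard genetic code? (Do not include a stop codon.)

Glu: 2 codons.
Ala: 4 codons.
Ala: 4 codons.
Phe: 2 codons.
2 × 4 × 4 × 2 = 64.

64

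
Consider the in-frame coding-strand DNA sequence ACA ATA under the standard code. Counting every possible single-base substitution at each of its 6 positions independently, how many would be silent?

Codon 1 (ACA, Thr): 3 synonymous substitutions.
Codon 2 (ATA, Ile): 2 synonymous substitutions.
Total: 3 + 2 = 5.

5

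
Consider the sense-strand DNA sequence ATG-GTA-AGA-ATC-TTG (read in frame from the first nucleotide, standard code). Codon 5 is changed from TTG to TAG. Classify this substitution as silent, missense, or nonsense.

nonsense

Position 14 falls in codon 5: TTG → Leu.
After the substitution the codon is TAG → Stop.
The new codon is a stop codon, so this is a nonsense mutation.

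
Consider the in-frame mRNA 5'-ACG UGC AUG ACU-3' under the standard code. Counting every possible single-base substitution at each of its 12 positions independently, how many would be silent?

Codon 1 (ACG, Thr): 3 synonymous substitutions.
Codon 2 (UGC, Cys): 1 synonymous substitution.
Codon 3 (AUG, Met): 0 synonymous substitutions.
Codon 4 (ACU, Thr): 3 synonymous substitutions.
Total: 3 + 1 + 0 + 3 = 7.

7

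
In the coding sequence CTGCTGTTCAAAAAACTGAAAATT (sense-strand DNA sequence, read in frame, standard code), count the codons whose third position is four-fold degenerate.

3

Codon 1 CTG (Leu): third position 4-fold.
Codon 2 CTG (Leu): third position 4-fold.
Codon 3 TTC (Phe): third position 2-fold.
Codon 4 AAA (Lys): third position 2-fold.
Codon 5 AAA (Lys): third position 2-fold.
Codon 6 CTG (Leu): third position 4-fold.
Codon 7 AAA (Lys): third position 2-fold.
Codon 8 ATT (Ile): third position 3-fold.
Four-fold degenerate third positions: 3.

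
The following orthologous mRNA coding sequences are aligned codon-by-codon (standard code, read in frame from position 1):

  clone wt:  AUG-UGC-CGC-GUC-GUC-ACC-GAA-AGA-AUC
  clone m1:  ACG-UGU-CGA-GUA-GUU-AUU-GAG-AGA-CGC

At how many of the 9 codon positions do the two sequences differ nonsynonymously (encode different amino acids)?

3

Codon 1: AUG Met / ACG Thr — nonsynonymous.
Codon 2: UGC Cys / UGU Cys — synonymous.
Codon 3: CGC Arg / CGA Arg — synonymous.
Codon 4: GUC Val / GUA Val — synonymous.
Codon 5: GUC Val / GUU Val — synonymous.
Codon 6: ACC Thr / AUU Ile — nonsynonymous.
Codon 7: GAA Glu / GAG Glu — synonymous.
Codon 8: AGA Arg / AGA Arg — identical.
Codon 9: AUC Ile / CGC Arg — nonsynonymous.
Nonsynonymous differences: 3.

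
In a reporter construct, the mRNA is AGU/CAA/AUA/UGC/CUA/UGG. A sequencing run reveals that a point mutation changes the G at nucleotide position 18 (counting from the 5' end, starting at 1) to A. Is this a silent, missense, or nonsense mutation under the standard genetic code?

Position 18 falls in codon 6: UGG → Trp.
After the substitution the codon is UGA → Stop.
The new codon is a stop codon, so this is a nonsense mutation.

nonsense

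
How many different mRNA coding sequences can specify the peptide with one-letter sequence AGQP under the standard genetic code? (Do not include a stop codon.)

Ala: 4 codons.
Gly: 4 codons.
Gln: 2 codons.
Pro: 4 codons.
4 × 4 × 2 × 4 = 128.

128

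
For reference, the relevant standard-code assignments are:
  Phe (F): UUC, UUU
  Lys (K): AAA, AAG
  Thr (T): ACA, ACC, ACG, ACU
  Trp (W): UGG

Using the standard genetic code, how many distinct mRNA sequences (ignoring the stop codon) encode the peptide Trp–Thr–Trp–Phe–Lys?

16

Trp: 1 codon.
Thr: 4 codons.
Trp: 1 codon.
Phe: 2 codons.
Lys: 2 codons.
1 × 4 × 1 × 2 × 2 = 16.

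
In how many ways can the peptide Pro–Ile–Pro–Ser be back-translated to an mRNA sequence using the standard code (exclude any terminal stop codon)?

Pro: 4 codons.
Ile: 3 codons.
Pro: 4 codons.
Ser: 6 codons.
4 × 3 × 4 × 6 = 288.

288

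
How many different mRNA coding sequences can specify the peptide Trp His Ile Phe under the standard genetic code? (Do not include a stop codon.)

Trp: 1 codon.
His: 2 codons.
Ile: 3 codons.
Phe: 2 codons.
1 × 2 × 3 × 2 = 12.

12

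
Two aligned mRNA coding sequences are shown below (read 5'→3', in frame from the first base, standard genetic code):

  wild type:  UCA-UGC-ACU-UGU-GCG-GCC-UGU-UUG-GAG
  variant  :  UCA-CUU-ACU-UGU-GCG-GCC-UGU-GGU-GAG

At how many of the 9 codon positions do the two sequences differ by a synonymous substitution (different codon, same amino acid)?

Codon 1: UCA Ser / UCA Ser — identical.
Codon 2: UGC Cys / CUU Leu — nonsynonymous.
Codon 3: ACU Thr / ACU Thr — identical.
Codon 4: UGU Cys / UGU Cys — identical.
Codon 5: GCG Ala / GCG Ala — identical.
Codon 6: GCC Ala / GCC Ala — identical.
Codon 7: UGU Cys / UGU Cys — identical.
Codon 8: UUG Leu / GGU Gly — nonsynonymous.
Codon 9: GAG Glu / GAG Glu — identical.
Synonymous differences: 0.

0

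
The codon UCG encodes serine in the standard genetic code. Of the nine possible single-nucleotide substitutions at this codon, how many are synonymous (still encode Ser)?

Position 1: none → 0 synonymous.
Position 2: none → 0 synonymous.
Position 3: UCU, UCC, UCA → 3 synonymous.
Total: 0 + 0 + 3 = 3.

3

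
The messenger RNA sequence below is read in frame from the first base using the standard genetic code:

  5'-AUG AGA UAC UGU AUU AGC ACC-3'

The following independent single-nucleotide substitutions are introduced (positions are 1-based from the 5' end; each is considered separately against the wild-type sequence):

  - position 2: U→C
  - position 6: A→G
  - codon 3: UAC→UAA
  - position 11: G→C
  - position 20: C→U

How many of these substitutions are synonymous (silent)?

1

Codon 1: AUG (Met) → ACG (Thr) — missense.
Codon 2: AGA (Arg) → AGG (Arg) — synonymous.
Codon 3: UAC (Tyr) → UAA (Stop) — nonsense.
Codon 4: UGU (Cys) → UCU (Ser) — missense.
Codon 7: ACC (Thr) → AUC (Ile) — missense.
Synonymous: 1 of 5.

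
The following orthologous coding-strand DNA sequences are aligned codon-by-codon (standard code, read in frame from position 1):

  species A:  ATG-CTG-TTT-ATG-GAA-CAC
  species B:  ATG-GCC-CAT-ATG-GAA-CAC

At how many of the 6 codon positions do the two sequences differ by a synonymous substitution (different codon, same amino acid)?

Codon 1: ATG Met / ATG Met — identical.
Codon 2: CTG Leu / GCC Ala — nonsynonymous.
Codon 3: TTT Phe / CAT His — nonsynonymous.
Codon 4: ATG Met / ATG Met — identical.
Codon 5: GAA Glu / GAA Glu — identical.
Codon 6: CAC His / CAC His — identical.
Synonymous differences: 0.

0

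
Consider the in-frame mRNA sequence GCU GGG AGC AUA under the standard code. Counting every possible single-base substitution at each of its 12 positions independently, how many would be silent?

Codon 1 (GCU, Ala): 3 synonymous substitutions.
Codon 2 (GGG, Gly): 3 synonymous substitutions.
Codon 3 (AGC, Ser): 1 synonymous substitution.
Codon 4 (AUA, Ile): 2 synonymous substitutions.
Total: 3 + 3 + 1 + 2 = 9.

9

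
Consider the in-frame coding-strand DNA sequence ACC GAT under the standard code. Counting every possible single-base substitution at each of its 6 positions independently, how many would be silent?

4

Codon 1 (ACC, Thr): 3 synonymous substitutions.
Codon 2 (GAT, Asp): 1 synonymous substitution.
Total: 3 + 1 = 4.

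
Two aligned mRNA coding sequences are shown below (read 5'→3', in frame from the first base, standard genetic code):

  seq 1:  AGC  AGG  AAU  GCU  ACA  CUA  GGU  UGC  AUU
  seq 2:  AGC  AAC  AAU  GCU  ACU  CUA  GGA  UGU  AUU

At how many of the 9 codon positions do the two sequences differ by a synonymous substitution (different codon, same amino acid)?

Codon 1: AGC Ser / AGC Ser — identical.
Codon 2: AGG Arg / AAC Asn — nonsynonymous.
Codon 3: AAU Asn / AAU Asn — identical.
Codon 4: GCU Ala / GCU Ala — identical.
Codon 5: ACA Thr / ACU Thr — synonymous.
Codon 6: CUA Leu / CUA Leu — identical.
Codon 7: GGU Gly / GGA Gly — synonymous.
Codon 8: UGC Cys / UGU Cys — synonymous.
Codon 9: AUU Ile / AUU Ile — identical.
Synonymous differences: 3.

3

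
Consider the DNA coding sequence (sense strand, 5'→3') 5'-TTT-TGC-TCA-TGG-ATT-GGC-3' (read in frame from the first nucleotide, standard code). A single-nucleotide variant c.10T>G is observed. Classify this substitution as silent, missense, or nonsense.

Position 10 falls in codon 4: TGG → Trp.
After the substitution the codon is GGG → Gly.
Trp ≠ Gly, so this is a missense mutation.

missense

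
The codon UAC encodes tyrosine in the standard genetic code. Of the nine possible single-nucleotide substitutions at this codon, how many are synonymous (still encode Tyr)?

Position 1: none → 0 synonymous.
Position 2: none → 0 synonymous.
Position 3: UAU → 1 synonymous.
Total: 0 + 0 + 1 = 1.

1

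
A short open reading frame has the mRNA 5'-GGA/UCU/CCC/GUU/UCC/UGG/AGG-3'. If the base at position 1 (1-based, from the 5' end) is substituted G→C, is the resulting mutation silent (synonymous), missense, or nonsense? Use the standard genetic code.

Position 1 falls in codon 1: GGA → Gly.
After the substitution the codon is CGA → Arg.
Gly ≠ Arg, so this is a missense mutation.

missense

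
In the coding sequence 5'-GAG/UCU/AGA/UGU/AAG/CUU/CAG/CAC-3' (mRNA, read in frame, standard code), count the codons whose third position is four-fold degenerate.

2

Codon 1 GAG (Glu): third position 2-fold.
Codon 2 UCU (Ser): third position 4-fold.
Codon 3 AGA (Arg): third position 2-fold.
Codon 4 UGU (Cys): third position 2-fold.
Codon 5 AAG (Lys): third position 2-fold.
Codon 6 CUU (Leu): third position 4-fold.
Codon 7 CAG (Gln): third position 2-fold.
Codon 8 CAC (His): third position 2-fold.
Four-fold degenerate third positions: 2.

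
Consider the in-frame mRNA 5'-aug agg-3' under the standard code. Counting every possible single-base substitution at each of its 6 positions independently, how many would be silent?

Codon 1 (AUG, Met): 0 synonymous substitutions.
Codon 2 (AGG, Arg): 2 synonymous substitutions.
Total: 0 + 2 = 2.

2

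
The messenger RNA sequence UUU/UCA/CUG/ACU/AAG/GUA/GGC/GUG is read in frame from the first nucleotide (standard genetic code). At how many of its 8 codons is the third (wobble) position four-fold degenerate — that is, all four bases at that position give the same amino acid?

Codon 1 UUU (Phe): third position 2-fold.
Codon 2 UCA (Ser): third position 4-fold.
Codon 3 CUG (Leu): third position 4-fold.
Codon 4 ACU (Thr): third position 4-fold.
Codon 5 AAG (Lys): third position 2-fold.
Codon 6 GUA (Val): third position 4-fold.
Codon 7 GGC (Gly): third position 4-fold.
Codon 8 GUG (Val): third position 4-fold.
Four-fold degenerate third positions: 6.

6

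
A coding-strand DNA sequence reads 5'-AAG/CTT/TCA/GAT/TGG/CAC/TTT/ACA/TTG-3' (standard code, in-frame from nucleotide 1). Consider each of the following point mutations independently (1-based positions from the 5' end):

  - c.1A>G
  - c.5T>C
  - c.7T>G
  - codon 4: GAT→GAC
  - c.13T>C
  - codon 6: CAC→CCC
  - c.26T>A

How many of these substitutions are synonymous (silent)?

1

Codon 1: AAG (Lys) → GAG (Glu) — missense.
Codon 2: CTT (Leu) → CCT (Pro) — missense.
Codon 3: TCA (Ser) → GCA (Ala) — missense.
Codon 4: GAT (Asp) → GAC (Asp) — synonymous.
Codon 5: TGG (Trp) → CGG (Arg) — missense.
Codon 6: CAC (His) → CCC (Pro) — missense.
Codon 9: TTG (Leu) → TAG (Stop) — nonsense.
Synonymous: 1 of 7.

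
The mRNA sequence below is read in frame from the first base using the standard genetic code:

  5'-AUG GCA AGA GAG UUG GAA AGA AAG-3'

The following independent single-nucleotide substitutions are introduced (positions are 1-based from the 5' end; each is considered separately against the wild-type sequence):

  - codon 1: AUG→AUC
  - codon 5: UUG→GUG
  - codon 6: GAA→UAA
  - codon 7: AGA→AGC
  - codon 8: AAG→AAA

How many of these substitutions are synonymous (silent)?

Codon 1: AUG (Met) → AUC (Ile) — missense.
Codon 5: UUG (Leu) → GUG (Val) — missense.
Codon 6: GAA (Glu) → UAA (Stop) — nonsense.
Codon 7: AGA (Arg) → AGC (Ser) — missense.
Codon 8: AAG (Lys) → AAA (Lys) — synonymous.
Synonymous: 1 of 5.

1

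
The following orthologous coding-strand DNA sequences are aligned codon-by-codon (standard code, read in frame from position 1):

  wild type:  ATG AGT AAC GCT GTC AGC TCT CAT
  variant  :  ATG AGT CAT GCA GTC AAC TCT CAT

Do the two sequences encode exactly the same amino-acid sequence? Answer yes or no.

no

Codon 1: ATG Met / ATG Met — identical.
Codon 2: AGT Ser / AGT Ser — identical.
Codon 3: AAC Asn / CAT His — nonsynonymous.
Codon 4: GCT Ala / GCA Ala — synonymous.
Codon 5: GTC Val / GTC Val — identical.
Codon 6: AGC Ser / AAC Asn — nonsynonymous.
Codon 7: TCT Ser / TCT Ser — identical.
Codon 8: CAT His / CAT His — identical.
Nonsynonymous differences: 2 → different protein.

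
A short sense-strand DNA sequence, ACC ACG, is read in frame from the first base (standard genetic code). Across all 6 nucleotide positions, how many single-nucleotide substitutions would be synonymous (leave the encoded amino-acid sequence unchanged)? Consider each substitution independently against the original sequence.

Codon 1 (ACC, Thr): 3 synonymous substitutions.
Codon 2 (ACG, Thr): 3 synonymous substitutions.
Total: 3 + 3 = 6.

6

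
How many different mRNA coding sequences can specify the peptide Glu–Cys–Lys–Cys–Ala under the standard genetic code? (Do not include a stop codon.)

Glu: 2 codons.
Cys: 2 codons.
Lys: 2 codons.
Cys: 2 codons.
Ala: 4 codons.
2 × 2 × 2 × 2 × 4 = 64.

64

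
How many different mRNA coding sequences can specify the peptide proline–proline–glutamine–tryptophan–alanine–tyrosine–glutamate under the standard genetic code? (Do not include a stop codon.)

Pro: 4 codons.
Pro: 4 codons.
Gln: 2 codons.
Trp: 1 codon.
Ala: 4 codons.
Tyr: 2 codons.
Glu: 2 codons.
4 × 4 × 2 × 1 × 4 × 2 × 2 = 512.

512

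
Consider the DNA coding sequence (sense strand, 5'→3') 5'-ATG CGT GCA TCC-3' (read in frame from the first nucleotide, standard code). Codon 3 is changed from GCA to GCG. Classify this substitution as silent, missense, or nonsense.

silent

Position 9 falls in codon 3: GCA → Ala.
After the substitution the codon is GCG → Ala.
Both encode Ala, so the change is synonymous.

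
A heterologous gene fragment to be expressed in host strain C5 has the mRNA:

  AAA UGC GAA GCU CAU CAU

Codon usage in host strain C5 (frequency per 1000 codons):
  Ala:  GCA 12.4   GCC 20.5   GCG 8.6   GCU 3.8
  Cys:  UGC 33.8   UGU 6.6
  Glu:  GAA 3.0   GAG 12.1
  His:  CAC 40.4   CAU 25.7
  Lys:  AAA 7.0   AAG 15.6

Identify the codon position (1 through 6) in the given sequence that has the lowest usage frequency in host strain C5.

Codon 1 AAA (Lys): 7.0 per 1000.
Codon 2 UGC (Cys): 33.8 per 1000.
Codon 3 GAA (Glu): 3.0 per 1000.
Codon 4 GCU (Ala): 3.8 per 1000.
Codon 5 CAU (His): 25.7 per 1000.
Codon 6 CAU (His): 25.7 per 1000.
Lowest frequency is 3.0 at codon 3.

3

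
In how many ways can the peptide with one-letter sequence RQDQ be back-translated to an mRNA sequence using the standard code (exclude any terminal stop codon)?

Arg: 6 codons.
Gln: 2 codons.
Asp: 2 codons.
Gln: 2 codons.
6 × 2 × 2 × 2 = 48.

48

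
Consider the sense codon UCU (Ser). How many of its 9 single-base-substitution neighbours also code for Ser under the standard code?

3

Position 1: none → 0 synonymous.
Position 2: none → 0 synonymous.
Position 3: UCC, UCA, UCG → 3 synonymous.
Total: 0 + 0 + 3 = 3.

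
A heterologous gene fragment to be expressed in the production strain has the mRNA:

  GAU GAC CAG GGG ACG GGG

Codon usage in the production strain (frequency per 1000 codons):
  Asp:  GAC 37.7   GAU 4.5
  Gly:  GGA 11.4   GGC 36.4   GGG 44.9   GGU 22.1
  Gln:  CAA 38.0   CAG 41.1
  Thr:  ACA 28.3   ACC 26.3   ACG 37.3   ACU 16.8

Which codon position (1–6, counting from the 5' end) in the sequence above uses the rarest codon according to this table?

Codon 1 GAU (Asp): 4.5 per 1000.
Codon 2 GAC (Asp): 37.7 per 1000.
Codon 3 CAG (Gln): 41.1 per 1000.
Codon 4 GGG (Gly): 44.9 per 1000.
Codon 5 ACG (Thr): 37.3 per 1000.
Codon 6 GGG (Gly): 44.9 per 1000.
Lowest frequency is 4.5 at codon 1.

1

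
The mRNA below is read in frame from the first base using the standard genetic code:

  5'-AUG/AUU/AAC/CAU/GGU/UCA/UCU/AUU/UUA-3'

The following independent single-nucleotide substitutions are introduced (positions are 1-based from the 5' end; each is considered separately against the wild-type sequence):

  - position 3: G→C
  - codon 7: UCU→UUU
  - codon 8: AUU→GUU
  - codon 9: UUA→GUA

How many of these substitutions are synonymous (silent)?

Codon 1: AUG (Met) → AUC (Ile) — missense.
Codon 7: UCU (Ser) → UUU (Phe) — missense.
Codon 8: AUU (Ile) → GUU (Val) — missense.
Codon 9: UUA (Leu) → GUA (Val) — missense.
Synonymous: 0 of 4.

0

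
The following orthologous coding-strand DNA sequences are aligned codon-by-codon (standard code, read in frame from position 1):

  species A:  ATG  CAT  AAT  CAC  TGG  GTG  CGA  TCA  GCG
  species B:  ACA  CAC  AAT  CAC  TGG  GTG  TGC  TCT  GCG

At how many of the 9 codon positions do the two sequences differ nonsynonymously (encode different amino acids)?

2

Codon 1: ATG Met / ACA Thr — nonsynonymous.
Codon 2: CAT His / CAC His — synonymous.
Codon 3: AAT Asn / AAT Asn — identical.
Codon 4: CAC His / CAC His — identical.
Codon 5: TGG Trp / TGG Trp — identical.
Codon 6: GTG Val / GTG Val — identical.
Codon 7: CGA Arg / TGC Cys — nonsynonymous.
Codon 8: TCA Ser / TCT Ser — synonymous.
Codon 9: GCG Ala / GCG Ala — identical.
Nonsynonymous differences: 2.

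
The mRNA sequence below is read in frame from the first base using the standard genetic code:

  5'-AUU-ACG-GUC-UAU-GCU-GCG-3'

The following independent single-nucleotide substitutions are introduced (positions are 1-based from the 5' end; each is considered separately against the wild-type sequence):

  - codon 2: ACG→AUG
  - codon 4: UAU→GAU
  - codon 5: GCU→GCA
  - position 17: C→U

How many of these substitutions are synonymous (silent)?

1

Codon 2: ACG (Thr) → AUG (Met) — missense.
Codon 4: UAU (Tyr) → GAU (Asp) — missense.
Codon 5: GCU (Ala) → GCA (Ala) — synonymous.
Codon 6: GCG (Ala) → GUG (Val) — missense.
Synonymous: 1 of 4.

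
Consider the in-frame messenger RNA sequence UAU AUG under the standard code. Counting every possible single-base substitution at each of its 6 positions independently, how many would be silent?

1

Codon 1 (UAU, Tyr): 1 synonymous substitution.
Codon 2 (AUG, Met): 0 synonymous substitutions.
Total: 1 + 0 = 1.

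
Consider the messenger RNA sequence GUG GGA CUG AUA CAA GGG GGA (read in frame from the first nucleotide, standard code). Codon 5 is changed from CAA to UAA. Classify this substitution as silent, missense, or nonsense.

nonsense

Position 13 falls in codon 5: CAA → Gln.
After the substitution the codon is UAA → Stop.
The new codon is a stop codon, so this is a nonsense mutation.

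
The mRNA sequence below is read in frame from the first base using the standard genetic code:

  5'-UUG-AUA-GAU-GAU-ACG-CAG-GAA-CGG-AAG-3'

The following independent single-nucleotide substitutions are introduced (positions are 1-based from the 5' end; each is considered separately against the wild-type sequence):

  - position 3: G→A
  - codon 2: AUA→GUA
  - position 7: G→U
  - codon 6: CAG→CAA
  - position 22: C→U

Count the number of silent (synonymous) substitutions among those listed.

2

Codon 1: UUG (Leu) → UUA (Leu) — synonymous.
Codon 2: AUA (Ile) → GUA (Val) — missense.
Codon 3: GAU (Asp) → UAU (Tyr) — missense.
Codon 6: CAG (Gln) → CAA (Gln) — synonymous.
Codon 8: CGG (Arg) → UGG (Trp) — missense.
Synonymous: 2 of 5.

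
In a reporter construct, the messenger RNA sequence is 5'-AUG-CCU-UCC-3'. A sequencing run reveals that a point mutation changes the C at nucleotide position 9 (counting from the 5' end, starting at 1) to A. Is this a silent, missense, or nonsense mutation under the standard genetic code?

Position 9 falls in codon 3: UCC → Ser.
After the substitution the codon is UCA → Ser.
Both encode Ser, so the change is synonymous.

silent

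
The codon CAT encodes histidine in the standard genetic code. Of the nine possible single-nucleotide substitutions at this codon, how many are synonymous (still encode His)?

Position 1: none → 0 synonymous.
Position 2: none → 0 synonymous.
Position 3: CAC → 1 synonymous.
Total: 0 + 0 + 1 = 1.

1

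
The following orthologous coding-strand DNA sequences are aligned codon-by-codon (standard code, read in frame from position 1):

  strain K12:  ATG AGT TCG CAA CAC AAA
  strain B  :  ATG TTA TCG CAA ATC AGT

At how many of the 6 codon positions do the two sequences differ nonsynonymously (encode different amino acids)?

3

Codon 1: ATG Met / ATG Met — identical.
Codon 2: AGT Ser / TTA Leu — nonsynonymous.
Codon 3: TCG Ser / TCG Ser — identical.
Codon 4: CAA Gln / CAA Gln — identical.
Codon 5: CAC His / ATC Ile — nonsynonymous.
Codon 6: AAA Lys / AGT Ser — nonsynonymous.
Nonsynonymous differences: 3.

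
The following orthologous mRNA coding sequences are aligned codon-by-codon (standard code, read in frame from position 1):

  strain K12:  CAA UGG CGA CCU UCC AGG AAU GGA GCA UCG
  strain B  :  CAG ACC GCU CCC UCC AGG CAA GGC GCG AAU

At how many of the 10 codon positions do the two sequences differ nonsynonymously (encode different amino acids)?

Codon 1: CAA Gln / CAG Gln — synonymous.
Codon 2: UGG Trp / ACC Thr — nonsynonymous.
Codon 3: CGA Arg / GCU Ala — nonsynonymous.
Codon 4: CCU Pro / CCC Pro — synonymous.
Codon 5: UCC Ser / UCC Ser — identical.
Codon 6: AGG Arg / AGG Arg — identical.
Codon 7: AAU Asn / CAA Gln — nonsynonymous.
Codon 8: GGA Gly / GGC Gly — synonymous.
Codon 9: GCA Ala / GCG Ala — synonymous.
Codon 10: UCG Ser / AAU Asn — nonsynonymous.
Nonsynonymous differences: 4.

4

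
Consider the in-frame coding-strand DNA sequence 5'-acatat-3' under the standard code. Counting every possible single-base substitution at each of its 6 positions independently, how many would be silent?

Codon 1 (ACA, Thr): 3 synonymous substitutions.
Codon 2 (TAT, Tyr): 1 synonymous substitution.
Total: 3 + 1 = 4.

4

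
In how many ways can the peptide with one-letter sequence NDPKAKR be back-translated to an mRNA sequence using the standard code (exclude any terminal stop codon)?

Asn: 2 codons.
Asp: 2 codons.
Pro: 4 codons.
Lys: 2 codons.
Ala: 4 codons.
Lys: 2 codons.
Arg: 6 codons.
2 × 2 × 4 × 2 × 4 × 2 × 6 = 1536.

1536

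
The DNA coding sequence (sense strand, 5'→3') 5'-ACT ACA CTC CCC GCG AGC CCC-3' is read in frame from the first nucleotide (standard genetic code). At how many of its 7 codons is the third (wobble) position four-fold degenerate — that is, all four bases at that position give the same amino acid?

6

Codon 1 ACT (Thr): third position 4-fold.
Codon 2 ACA (Thr): third position 4-fold.
Codon 3 CTC (Leu): third position 4-fold.
Codon 4 CCC (Pro): third position 4-fold.
Codon 5 GCG (Ala): third position 4-fold.
Codon 6 AGC (Ser): third position 2-fold.
Codon 7 CCC (Pro): third position 4-fold.
Four-fold degenerate third positions: 6.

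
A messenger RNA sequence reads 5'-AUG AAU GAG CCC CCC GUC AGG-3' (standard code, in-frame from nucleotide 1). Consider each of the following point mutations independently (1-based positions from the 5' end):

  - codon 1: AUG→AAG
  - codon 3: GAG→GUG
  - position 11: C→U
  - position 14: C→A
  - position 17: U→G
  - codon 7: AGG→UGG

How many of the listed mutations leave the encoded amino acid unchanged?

Codon 1: AUG (Met) → AAG (Lys) — missense.
Codon 3: GAG (Glu) → GUG (Val) — missense.
Codon 4: CCC (Pro) → CUC (Leu) — missense.
Codon 5: CCC (Pro) → CAC (His) — missense.
Codon 6: GUC (Val) → GGC (Gly) — missense.
Codon 7: AGG (Arg) → UGG (Trp) — missense.
Synonymous: 0 of 6.

0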